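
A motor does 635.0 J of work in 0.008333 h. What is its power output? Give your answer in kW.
Convert to SI: W = 635.0 J, t = 29.9988 s
P = W/t = 635.0/29.9988 = 21.1675 W = 0.02117 kW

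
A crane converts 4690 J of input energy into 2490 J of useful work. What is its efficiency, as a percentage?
η = W_out/W_in = 2490/4690 = 53.09%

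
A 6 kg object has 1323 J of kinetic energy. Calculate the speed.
v = √(2·KE/m) = √(2·1323/6) = 21.0 m/s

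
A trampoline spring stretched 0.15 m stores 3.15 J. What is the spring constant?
k = 2·PE/x² = 2·3.15/(0.15)² = 280.0 N/m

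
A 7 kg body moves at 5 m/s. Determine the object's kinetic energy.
KE = ½mv² = ½(7)(5)² = 87.5 J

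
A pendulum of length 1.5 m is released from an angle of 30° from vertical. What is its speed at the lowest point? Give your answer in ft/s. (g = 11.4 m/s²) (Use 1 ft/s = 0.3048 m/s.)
h = L(1 − cosθ) = 1.5(1 − cos30°) = 0.200962 m
v = √(2gh) = √(2·11.4·0.200962) = 2.14054 m/s = 7.023 ft/s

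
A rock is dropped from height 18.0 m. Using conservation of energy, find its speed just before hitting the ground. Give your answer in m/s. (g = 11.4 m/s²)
mgh = ½mv² ⇒ v = √(2gh) = √(2·11.4·18.0) = 20.26 m/s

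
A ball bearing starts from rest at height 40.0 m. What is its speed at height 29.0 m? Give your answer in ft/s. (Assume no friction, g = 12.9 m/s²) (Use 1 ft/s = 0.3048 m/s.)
mgh₁ = mgh₂ + ½mv² ⇒ v = √(2g(h₁−h₂)) = √(2·12.9·11.0) = 16.8464 m/s = 55.27 ft/s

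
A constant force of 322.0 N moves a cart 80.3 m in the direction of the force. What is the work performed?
W = F·d = (322.0)(80.3) = 25860 J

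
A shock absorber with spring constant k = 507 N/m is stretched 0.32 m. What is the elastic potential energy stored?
PE = ½kx² = ½(507)(0.32)² = 25.96 J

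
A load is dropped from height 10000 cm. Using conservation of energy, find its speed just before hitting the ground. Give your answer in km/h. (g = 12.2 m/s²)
Convert to SI: h = 100.0 m
mgh = ½mv² ⇒ v = √(2gh) = √(2·12.2·100.0) = 49.3964 m/s = 177.8 km/h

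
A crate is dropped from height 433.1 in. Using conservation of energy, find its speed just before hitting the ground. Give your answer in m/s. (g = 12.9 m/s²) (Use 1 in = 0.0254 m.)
Convert to SI: h = 11.0007 m
mgh = ½mv² ⇒ v = √(2gh) = √(2·12.9·11.0007) = 16.85 m/s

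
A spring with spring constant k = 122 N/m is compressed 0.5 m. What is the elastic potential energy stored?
PE = ½kx² = ½(122)(0.5)² = 15.25 J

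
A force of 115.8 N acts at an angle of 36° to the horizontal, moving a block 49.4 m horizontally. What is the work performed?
W = F·d·cosθ = (115.8)(49.4)cos(36°) = 4628 J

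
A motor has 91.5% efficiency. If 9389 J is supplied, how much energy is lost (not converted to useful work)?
W_lost = W_in(1 − η) = 9389·(1 − 0.915) = 798.1 J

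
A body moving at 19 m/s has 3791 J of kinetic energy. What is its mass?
m = 2·KE/v² = 2·3791/(19)² = 21.0 kg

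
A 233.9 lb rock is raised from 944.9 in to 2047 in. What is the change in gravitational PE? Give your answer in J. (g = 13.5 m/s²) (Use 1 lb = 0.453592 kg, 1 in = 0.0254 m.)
Convert to SI: m = 106.095 kg, Δh = 27.9933 m
ΔPE = mgΔh = (106.095)(13.5)(27.9933) = 40090 J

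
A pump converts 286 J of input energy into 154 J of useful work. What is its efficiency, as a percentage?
η = W_out/W_in = 154/286 = 53.85%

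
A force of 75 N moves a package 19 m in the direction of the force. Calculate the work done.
W = F·d = (75)(19) = 1425 J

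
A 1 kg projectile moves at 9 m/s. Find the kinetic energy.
KE = ½mv² = ½(1)(9)² = 40.5 J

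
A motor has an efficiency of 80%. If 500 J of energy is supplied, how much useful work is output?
W_out = η·W_in = 0.8·500 = 400.0 J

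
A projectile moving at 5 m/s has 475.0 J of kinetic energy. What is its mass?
m = 2·KE/v² = 2·475.0/(5)² = 38.0 kg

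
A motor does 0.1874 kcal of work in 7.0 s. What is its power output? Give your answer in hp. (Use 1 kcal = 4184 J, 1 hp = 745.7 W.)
Convert to SI: W = 784.082 J, t = 7.0 s
P = W/t = 784.082/7.0 = 112.012 W = 0.1502 hp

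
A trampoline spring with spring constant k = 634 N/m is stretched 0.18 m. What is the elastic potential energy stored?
PE = ½kx² = ½(634)(0.18)² = 10.27 J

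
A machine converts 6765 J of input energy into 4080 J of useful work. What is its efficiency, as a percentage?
η = W_out/W_in = 4080/6765 = 60.31%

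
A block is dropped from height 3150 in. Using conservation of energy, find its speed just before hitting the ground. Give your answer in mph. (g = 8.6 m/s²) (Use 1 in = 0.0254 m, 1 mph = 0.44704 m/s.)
Convert to SI: h = 80.01 m
mgh = ½mv² ⇒ v = √(2gh) = √(2·8.6·80.01) = 37.0968 m/s = 82.98 mph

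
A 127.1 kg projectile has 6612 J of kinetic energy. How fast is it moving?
v = √(2·KE/m) = √(2·6612/127.1) = 10.2 m/s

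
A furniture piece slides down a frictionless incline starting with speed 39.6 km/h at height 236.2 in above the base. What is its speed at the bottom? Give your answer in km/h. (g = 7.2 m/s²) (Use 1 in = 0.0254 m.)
Convert to SI: v₀ = 11.0 m/s, h = 5.99948 m
½mv₀² + mgh = ½mv² ⇒ v = √(v₀² + 2gh) = √(11.0² + 2·7.2·5.99948) = 14.4011 m/s = 51.84 km/h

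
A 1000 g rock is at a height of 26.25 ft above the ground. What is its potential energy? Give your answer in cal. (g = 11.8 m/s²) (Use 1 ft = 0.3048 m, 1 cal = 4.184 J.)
Convert to SI: m = 1.0 kg, h = 8.001 m
PE = mgh = (1.0)(11.8)(8.001) = 94.4118 J = 22.56 cal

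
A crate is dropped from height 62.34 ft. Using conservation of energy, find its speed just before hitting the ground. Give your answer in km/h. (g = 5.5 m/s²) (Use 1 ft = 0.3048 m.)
Convert to SI: h = 19.0012 m
mgh = ½mv² ⇒ v = √(2gh) = √(2·5.5·19.0012) = 14.4573 m/s = 52.05 km/h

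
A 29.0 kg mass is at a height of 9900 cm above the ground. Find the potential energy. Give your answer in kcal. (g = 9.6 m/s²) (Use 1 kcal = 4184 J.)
Convert to SI: m = 29.0 kg, h = 99.0 m
PE = mgh = (29.0)(9.6)(99.0) = 27561.6 J = 6.587 kcal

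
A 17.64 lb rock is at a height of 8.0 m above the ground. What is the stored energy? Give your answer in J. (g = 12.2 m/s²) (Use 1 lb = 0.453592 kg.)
Convert to SI: m = 8.00136 kg, h = 8.0 m
PE = mgh = (8.00136)(12.2)(8.0) = 780.9 J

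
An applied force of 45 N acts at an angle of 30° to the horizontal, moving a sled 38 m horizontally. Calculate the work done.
W = F·d·cosθ = (45)(38)cos(30°) = 1481 J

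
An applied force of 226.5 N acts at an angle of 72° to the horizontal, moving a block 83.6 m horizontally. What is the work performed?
W = F·d·cosθ = (226.5)(83.6)cos(72°) = 5851 J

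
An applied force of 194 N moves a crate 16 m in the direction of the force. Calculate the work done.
W = F·d = (194)(16) = 3104 J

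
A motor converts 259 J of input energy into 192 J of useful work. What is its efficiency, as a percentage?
η = W_out/W_in = 192/259 = 74.13%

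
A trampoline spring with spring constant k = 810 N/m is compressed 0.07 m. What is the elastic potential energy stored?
PE = ½kx² = ½(810)(0.07)² = 1.985 J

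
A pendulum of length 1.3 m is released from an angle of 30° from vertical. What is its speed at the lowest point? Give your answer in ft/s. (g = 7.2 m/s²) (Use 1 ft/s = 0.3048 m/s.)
h = L(1 − cosθ) = 1.3(1 − cos30°) = 0.174167 m
v = √(2gh) = √(2·7.2·0.174167) = 1.58367 m/s = 5.196 ft/s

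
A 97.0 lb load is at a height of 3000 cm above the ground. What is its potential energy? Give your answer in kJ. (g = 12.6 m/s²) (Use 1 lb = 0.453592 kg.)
Convert to SI: m = 43.9984 kg, h = 30.0 m
PE = mgh = (43.9984)(12.6)(30.0) = 16631.4 J = 16.63 kJ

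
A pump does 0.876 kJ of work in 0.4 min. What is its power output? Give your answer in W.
Convert to SI: W = 876.0 J, t = 24.0 s
P = W/t = 876.0/24.0 = 36.5 W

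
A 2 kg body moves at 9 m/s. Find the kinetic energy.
KE = ½mv² = ½(2)(9)² = 81.0 J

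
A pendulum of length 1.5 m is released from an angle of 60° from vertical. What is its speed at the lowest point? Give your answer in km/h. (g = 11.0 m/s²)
h = L(1 − cosθ) = 1.5(1 − cos60°) = 0.75 m
v = √(2gh) = √(2·11.0·0.75) = 4.06202 m/s = 14.62 km/h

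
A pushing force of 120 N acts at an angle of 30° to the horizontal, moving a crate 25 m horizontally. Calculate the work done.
W = F·d·cosθ = (120)(25)cos(30°) = 2598 J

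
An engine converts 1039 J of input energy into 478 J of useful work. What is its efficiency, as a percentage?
η = W_out/W_in = 478/1039 = 46.01%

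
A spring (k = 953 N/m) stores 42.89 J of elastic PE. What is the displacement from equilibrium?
x = √(2·PE/k) = √(2·42.89/953) = 0.3 m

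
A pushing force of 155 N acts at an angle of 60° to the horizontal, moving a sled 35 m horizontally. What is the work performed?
W = F·d·cosθ = (155)(35)cos(60°) = 2713 J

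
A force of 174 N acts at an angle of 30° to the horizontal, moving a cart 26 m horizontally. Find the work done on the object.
W = F·d·cosθ = (174)(26)cos(30°) = 3918 J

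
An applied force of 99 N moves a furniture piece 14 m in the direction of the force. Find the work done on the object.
W = F·d = (99)(14) = 1386 J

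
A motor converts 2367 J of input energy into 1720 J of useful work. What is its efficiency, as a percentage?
η = W_out/W_in = 1720/2367 = 72.67%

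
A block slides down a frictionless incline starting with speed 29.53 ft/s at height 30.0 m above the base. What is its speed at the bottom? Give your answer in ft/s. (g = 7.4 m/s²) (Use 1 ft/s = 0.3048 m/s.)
Convert to SI: v₀ = 9.00074 m/s, h = 30.0 m
½mv₀² + mgh = ½mv² ⇒ v = √(v₀² + 2gh) = √(9.00074² + 2·7.4·30.0) = 22.9132 m/s = 75.17 ft/s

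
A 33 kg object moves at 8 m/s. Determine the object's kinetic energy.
KE = ½mv² = ½(33)(8)² = 1056.0 J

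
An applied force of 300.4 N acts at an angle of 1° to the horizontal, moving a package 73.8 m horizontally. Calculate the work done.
W = F·d·cosθ = (300.4)(73.8)cos(1°) = 22170 J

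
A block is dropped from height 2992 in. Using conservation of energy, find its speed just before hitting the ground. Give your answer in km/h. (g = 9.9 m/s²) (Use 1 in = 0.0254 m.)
Convert to SI: h = 75.9968 m
mgh = ½mv² ⇒ v = √(2gh) = √(2·9.9·75.9968) = 38.7909 m/s = 139.6 km/h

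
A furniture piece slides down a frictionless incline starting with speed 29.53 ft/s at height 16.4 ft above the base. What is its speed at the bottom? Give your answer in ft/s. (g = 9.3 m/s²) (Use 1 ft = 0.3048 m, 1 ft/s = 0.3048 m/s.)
Convert to SI: v₀ = 9.00074 m/s, h = 4.99872 m
½mv₀² + mgh = ½mv² ⇒ v = √(v₀² + 2gh) = √(9.00074² + 2·9.3·4.99872) = 13.1905 m/s = 43.28 ft/s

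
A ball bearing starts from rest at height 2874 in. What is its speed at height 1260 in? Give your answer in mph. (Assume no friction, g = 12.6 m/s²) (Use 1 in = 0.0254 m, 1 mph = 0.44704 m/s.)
Convert to SI: h₁−h₂ = 40.9956 m
mgh₁ = mgh₂ + ½mv² ⇒ v = √(2g(h₁−h₂)) = √(2·12.6·40.9956) = 32.1417 m/s = 71.9 mph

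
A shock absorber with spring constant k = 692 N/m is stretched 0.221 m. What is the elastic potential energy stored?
PE = ½kx² = ½(692)(0.221)² = 16.9 J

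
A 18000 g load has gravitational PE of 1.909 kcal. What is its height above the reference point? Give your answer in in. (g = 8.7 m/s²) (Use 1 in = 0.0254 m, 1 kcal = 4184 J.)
Convert to SI: m = 18.0 kg, PE = 7987.26 J
h = PE/(mg) = 7987.26/(18.0·8.7) = 51.0042 m = 2008 in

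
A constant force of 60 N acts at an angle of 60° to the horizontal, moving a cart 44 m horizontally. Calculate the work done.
W = F·d·cosθ = (60)(44)cos(60°) = 1320 J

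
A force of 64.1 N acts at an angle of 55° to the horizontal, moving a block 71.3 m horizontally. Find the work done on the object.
W = F·d·cosθ = (64.1)(71.3)cos(55°) = 2621 J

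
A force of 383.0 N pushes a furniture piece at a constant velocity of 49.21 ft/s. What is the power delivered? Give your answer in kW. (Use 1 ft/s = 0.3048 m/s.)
Convert to SI: F = 383.0 N, v = 14.9992 m/s
P = Fv = (383.0)(14.9992) = 5744.7 W = 5.745 kW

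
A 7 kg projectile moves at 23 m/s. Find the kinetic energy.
KE = ½mv² = ½(7)(23)² = 1851.5 J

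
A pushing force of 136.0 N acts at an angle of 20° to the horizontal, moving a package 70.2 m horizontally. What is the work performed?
W = F·d·cosθ = (136.0)(70.2)cos(20°) = 8971 J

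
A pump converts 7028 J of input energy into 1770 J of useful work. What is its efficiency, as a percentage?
η = W_out/W_in = 1770/7028 = 25.18%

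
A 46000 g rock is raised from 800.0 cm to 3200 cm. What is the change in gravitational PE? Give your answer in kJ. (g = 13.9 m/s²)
Convert to SI: m = 46.0 kg, Δh = 24.0 m
ΔPE = mgΔh = (46.0)(13.9)(24.0) = 15345.6 J = 15.35 kJ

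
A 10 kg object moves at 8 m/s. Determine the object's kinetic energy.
KE = ½mv² = ½(10)(8)² = 320.0 J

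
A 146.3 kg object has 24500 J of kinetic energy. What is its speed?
v = √(2·KE/m) = √(2·24500/146.3) = 18.3 m/s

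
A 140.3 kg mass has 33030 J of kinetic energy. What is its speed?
v = √(2·KE/m) = √(2·33030/140.3) = 21.7 m/s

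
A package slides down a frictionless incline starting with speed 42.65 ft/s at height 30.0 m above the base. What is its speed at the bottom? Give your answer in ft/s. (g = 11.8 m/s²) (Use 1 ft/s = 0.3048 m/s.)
Convert to SI: v₀ = 12.9997 m/s, h = 30.0 m
½mv₀² + mgh = ½mv² ⇒ v = √(v₀² + 2gh) = √(12.9997² + 2·11.8·30.0) = 29.6141 m/s = 97.16 ft/s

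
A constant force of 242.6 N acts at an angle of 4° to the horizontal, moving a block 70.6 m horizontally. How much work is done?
W = F·d·cosθ = (242.6)(70.6)cos(4°) = 17090 J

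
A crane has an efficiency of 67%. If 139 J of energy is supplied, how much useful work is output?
W_out = η·W_in = 0.67·139 = 93.13 J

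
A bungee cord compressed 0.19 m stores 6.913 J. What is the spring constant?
k = 2·PE/x² = 2·6.913/(0.19)² = 383.0 N/m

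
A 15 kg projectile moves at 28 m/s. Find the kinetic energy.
KE = ½mv² = ½(15)(28)² = 5880.0 J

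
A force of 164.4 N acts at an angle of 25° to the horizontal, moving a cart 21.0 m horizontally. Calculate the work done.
W = F·d·cosθ = (164.4)(21.0)cos(25°) = 3129 J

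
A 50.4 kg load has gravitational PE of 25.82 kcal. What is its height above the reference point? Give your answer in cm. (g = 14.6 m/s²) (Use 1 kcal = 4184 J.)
Convert to SI: m = 50.4 kg, PE = 108031 J
h = PE/(mg) = 108031/(50.4·14.6) = 146.813 m = 14680 cm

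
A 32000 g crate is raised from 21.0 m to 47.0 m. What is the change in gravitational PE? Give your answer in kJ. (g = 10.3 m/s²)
Convert to SI: m = 32.0 kg, Δh = 26.0 m
ΔPE = mgΔh = (32.0)(10.3)(26.0) = 8569.6 J = 8.57 kJ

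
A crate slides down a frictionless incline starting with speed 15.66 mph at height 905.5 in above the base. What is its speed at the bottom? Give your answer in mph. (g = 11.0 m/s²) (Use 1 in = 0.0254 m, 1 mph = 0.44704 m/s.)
Convert to SI: v₀ = 7.00065 m/s, h = 22.9997 m
½mv₀² + mgh = ½mv² ⇒ v = √(v₀² + 2gh) = √(7.00065² + 2·11.0·22.9997) = 23.5585 m/s = 52.7 mph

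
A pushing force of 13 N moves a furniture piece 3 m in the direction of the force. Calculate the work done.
W = F·d = (13)(3) = 39.0 J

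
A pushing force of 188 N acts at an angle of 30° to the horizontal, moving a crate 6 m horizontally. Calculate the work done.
W = F·d·cosθ = (188)(6)cos(30°) = 976.9 J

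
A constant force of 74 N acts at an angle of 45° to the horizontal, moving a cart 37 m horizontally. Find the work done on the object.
W = F·d·cosθ = (74)(37)cos(45°) = 1936 J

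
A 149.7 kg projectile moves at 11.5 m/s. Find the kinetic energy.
KE = ½mv² = ½(149.7)(11.5)² = 9899 J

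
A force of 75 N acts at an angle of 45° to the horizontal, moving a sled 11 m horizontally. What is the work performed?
W = F·d·cosθ = (75)(11)cos(45°) = 583.4 J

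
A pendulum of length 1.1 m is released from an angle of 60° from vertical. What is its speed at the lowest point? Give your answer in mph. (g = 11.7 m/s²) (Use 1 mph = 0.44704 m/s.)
h = L(1 − cosθ) = 1.1(1 − cos60°) = 0.55 m
v = √(2gh) = √(2·11.7·0.55) = 3.58748 m/s = 8.025 mph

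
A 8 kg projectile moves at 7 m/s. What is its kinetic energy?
KE = ½mv² = ½(8)(7)² = 196.0 J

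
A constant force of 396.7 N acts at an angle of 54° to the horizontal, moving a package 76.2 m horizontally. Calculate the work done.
W = F·d·cosθ = (396.7)(76.2)cos(54°) = 17770 J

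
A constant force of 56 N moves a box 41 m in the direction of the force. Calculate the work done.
W = F·d = (56)(41) = 2296 J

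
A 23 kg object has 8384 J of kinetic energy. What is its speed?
v = √(2·KE/m) = √(2·8384/23) = 27.0 m/s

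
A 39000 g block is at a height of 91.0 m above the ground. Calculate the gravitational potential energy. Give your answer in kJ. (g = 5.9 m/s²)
Convert to SI: m = 39.0 kg, h = 91.0 m
PE = mgh = (39.0)(5.9)(91.0) = 20939.1 J = 20.94 kJ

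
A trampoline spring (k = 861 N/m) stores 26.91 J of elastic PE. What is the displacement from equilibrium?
x = √(2·PE/k) = √(2·26.91/861) = 0.25 m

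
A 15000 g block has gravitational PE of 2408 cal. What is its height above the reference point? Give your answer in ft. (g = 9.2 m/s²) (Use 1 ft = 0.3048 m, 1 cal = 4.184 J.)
Convert to SI: m = 15.0 kg, PE = 10075.1 J
h = PE/(mg) = 10075.1/(15.0·9.2) = 73.0078 m = 239.5 ft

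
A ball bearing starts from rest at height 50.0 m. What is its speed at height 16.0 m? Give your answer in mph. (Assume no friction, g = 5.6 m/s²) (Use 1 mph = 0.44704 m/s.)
mgh₁ = mgh₂ + ½mv² ⇒ v = √(2g(h₁−h₂)) = √(2·5.6·34.0) = 19.5141 m/s = 43.65 mph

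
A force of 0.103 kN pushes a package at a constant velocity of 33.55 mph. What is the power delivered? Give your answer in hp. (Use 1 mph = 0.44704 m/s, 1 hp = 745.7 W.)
Convert to SI: F = 103.0 N, v = 14.9982 m/s
P = Fv = (103.0)(14.9982) = 1544.81 W = 2.072 hp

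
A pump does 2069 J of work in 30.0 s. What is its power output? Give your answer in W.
P = W/t = 2069.0/30.0 = 68.97 W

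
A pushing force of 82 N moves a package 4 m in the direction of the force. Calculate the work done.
W = F·d = (82)(4) = 328.0 J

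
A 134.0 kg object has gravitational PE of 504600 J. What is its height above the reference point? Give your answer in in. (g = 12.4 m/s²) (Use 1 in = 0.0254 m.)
h = PE/(mg) = 504600/(134.0·12.4) = 303.683 m = 11960 in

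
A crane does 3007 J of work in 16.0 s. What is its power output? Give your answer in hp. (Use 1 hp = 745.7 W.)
P = W/t = 3007.0/16.0 = 187.938 W = 0.252 hp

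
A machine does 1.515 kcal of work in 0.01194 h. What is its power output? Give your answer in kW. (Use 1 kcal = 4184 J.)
Convert to SI: W = 6338.76 J, t = 42.984 s
P = W/t = 6338.76/42.984 = 147.468 W = 0.1475 kW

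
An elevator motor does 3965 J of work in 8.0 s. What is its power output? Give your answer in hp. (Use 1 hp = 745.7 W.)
P = W/t = 3965.0/8.0 = 495.625 W = 0.6646 hp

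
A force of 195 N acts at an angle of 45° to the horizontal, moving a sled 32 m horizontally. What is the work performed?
W = F·d·cosθ = (195)(32)cos(45°) = 4412 J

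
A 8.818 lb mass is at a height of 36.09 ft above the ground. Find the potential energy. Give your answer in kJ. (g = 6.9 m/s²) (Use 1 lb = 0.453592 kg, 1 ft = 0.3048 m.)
Convert to SI: m = 3.99977 kg, h = 11.0002 m
PE = mgh = (3.99977)(6.9)(11.0002) = 303.589 J = 0.3036 kJ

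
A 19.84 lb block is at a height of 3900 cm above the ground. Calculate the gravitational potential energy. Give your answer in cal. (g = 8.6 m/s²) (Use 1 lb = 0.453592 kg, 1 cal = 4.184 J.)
Convert to SI: m = 8.99927 kg, h = 39.0 m
PE = mgh = (8.99927)(8.6)(39.0) = 3018.35 J = 721.4 cal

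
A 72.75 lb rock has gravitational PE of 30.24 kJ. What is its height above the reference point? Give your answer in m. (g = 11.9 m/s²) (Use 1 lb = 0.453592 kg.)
Convert to SI: m = 32.9988 kg, PE = 30240.0 J
h = PE/(mg) = 30240.0/(32.9988·11.9) = 77.01 m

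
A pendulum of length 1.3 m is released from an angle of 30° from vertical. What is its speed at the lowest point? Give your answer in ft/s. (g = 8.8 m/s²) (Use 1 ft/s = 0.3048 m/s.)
h = L(1 − cosθ) = 1.3(1 − cos30°) = 0.174167 m
v = √(2gh) = √(2·8.8·0.174167) = 1.75081 m/s = 5.744 ft/s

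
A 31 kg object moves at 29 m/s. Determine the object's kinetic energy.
KE = ½mv² = ½(31)(29)² = 13035.5 J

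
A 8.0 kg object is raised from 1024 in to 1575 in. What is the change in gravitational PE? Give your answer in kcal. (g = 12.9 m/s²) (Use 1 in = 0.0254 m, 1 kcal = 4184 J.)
Convert to SI: m = 8.0 kg, Δh = 13.9954 m
ΔPE = mgΔh = (8.0)(12.9)(13.9954) = 1444.33 J = 0.3452 kcal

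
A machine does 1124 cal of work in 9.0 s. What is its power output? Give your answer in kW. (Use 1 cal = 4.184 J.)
Convert to SI: W = 4702.82 J, t = 9.0 s
P = W/t = 4702.82/9.0 = 522.535 W = 0.5225 kW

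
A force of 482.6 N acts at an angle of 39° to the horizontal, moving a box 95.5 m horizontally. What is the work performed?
W = F·d·cosθ = (482.6)(95.5)cos(39°) = 35820 J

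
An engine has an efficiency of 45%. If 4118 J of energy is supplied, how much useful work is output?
W_out = η·W_in = 0.45·4118 = 1853.1 J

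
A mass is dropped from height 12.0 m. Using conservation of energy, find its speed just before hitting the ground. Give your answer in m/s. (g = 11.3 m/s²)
mgh = ½mv² ⇒ v = √(2gh) = √(2·11.3·12.0) = 16.47 m/s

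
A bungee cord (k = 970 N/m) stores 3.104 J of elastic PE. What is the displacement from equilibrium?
x = √(2·PE/k) = √(2·3.104/970) = 0.08 m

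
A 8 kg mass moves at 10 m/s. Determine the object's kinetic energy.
KE = ½mv² = ½(8)(10)² = 400.0 J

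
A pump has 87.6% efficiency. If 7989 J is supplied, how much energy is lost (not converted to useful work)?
W_lost = W_in(1 − η) = 7989·(1 − 0.876) = 990.6 J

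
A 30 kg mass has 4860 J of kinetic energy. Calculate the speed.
v = √(2·KE/m) = √(2·4860/30) = 18.0 m/s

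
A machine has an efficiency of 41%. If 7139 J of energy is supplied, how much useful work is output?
W_out = η·W_in = 0.41·7139 = 2926.99 J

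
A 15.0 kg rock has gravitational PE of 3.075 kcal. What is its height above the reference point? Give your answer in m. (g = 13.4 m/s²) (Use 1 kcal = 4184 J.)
Convert to SI: m = 15.0 kg, PE = 12865.8 J
h = PE/(mg) = 12865.8/(15.0·13.4) = 64.01 m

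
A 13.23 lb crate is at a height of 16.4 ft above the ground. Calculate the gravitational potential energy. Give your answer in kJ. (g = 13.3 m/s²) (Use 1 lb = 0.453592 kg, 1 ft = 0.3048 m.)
Convert to SI: m = 6.00102 kg, h = 4.99872 m
PE = mgh = (6.00102)(13.3)(4.99872) = 398.966 J = 0.399 kJ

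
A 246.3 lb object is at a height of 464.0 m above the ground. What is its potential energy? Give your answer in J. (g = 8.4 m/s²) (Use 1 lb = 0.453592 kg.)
Convert to SI: m = 111.72 kg, h = 464.0 m
PE = mgh = (111.72)(8.4)(464.0) = 435400 J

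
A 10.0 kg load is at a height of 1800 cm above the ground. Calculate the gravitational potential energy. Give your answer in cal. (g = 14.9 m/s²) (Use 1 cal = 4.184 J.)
Convert to SI: m = 10.0 kg, h = 18.0 m
PE = mgh = (10.0)(14.9)(18.0) = 2682.0 J = 641.0 cal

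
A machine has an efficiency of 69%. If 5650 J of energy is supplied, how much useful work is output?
W_out = η·W_in = 0.69·5650 = 3898.5 J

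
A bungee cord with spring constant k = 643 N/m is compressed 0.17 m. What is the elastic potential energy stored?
PE = ½kx² = ½(643)(0.17)² = 9.291 J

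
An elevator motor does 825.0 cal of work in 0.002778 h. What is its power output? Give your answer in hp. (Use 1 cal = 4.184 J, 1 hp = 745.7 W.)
Convert to SI: W = 3451.8 J, t = 10.0008 s
P = W/t = 3451.8/10.0008 = 345.152 W = 0.4629 hp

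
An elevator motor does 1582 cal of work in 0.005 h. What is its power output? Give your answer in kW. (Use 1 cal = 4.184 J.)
Convert to SI: W = 6619.09 J, t = 18.0 s
P = W/t = 6619.09/18.0 = 367.727 W = 0.3677 kW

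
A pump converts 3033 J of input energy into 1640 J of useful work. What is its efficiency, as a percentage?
η = W_out/W_in = 1640/3033 = 54.07%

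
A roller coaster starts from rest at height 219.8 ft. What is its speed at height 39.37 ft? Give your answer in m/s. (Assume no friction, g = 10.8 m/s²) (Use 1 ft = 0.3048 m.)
Convert to SI: h₁−h₂ = 54.9951 m
mgh₁ = mgh₂ + ½mv² ⇒ v = √(2g(h₁−h₂)) = √(2·10.8·54.9951) = 34.47 m/s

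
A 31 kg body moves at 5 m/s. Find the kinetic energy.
KE = ½mv² = ½(31)(5)² = 387.5 J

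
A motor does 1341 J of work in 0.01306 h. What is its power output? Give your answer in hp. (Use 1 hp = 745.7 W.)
Convert to SI: W = 1341.0 J, t = 47.016 s
P = W/t = 1341.0/47.016 = 28.5222 W = 0.03825 hp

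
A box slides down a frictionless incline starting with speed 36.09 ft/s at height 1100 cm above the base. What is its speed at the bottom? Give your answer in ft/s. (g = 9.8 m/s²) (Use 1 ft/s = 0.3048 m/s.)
Convert to SI: v₀ = 11.0002 m/s, h = 11.0 m
½mv₀² + mgh = ½mv² ⇒ v = √(v₀² + 2gh) = √(11.0002² + 2·9.8·11.0) = 18.3468 m/s = 60.19 ft/s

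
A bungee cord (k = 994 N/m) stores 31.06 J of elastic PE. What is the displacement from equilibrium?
x = √(2·PE/k) = √(2·31.06/994) = 0.25 m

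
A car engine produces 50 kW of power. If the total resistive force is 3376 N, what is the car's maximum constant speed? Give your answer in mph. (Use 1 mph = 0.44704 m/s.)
P = Fv ⇒ v = P/F = 50000 W/3376.0 N = 14.8104 m/s = 33.13 mph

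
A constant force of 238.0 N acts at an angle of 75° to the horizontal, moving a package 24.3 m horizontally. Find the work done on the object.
W = F·d·cosθ = (238.0)(24.3)cos(75°) = 1497 J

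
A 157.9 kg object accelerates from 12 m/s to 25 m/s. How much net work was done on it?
W = ΔKE = ½m(v₂² − v₁²) = ½(157.9)(25² − 12²) = 37974.95 J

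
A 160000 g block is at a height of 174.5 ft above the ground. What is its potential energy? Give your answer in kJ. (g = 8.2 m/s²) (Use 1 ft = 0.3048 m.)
Convert to SI: m = 160.0 kg, h = 53.1876 m
PE = mgh = (160.0)(8.2)(53.1876) = 69782.1 J = 69.78 kJ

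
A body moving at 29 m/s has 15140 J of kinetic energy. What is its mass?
m = 2·KE/v² = 2·15140/(29)² = 36.0 kg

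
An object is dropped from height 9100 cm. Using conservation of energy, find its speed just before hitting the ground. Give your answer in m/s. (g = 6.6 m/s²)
Convert to SI: h = 91.0 m
mgh = ½mv² ⇒ v = √(2gh) = √(2·6.6·91.0) = 34.66 m/s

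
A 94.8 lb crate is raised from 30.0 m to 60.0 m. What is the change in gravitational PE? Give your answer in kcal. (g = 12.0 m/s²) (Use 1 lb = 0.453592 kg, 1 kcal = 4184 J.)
Convert to SI: m = 43.0005 kg, Δh = 30.0 m
ΔPE = mgΔh = (43.0005)(12.0)(30.0) = 15480.2 J = 3.7 kcal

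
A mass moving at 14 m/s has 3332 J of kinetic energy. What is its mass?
m = 2·KE/v² = 2·3332/(14)² = 34.0 kg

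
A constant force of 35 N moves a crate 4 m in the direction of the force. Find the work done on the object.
W = F·d = (35)(4) = 140.0 J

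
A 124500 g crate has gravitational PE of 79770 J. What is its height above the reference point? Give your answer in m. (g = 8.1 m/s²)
Convert to SI: m = 124.5 kg, PE = 79770.0 J
h = PE/(mg) = 79770.0/(124.5·8.1) = 79.1 m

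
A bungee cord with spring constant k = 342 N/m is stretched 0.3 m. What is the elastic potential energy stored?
PE = ½kx² = ½(342)(0.3)² = 15.39 J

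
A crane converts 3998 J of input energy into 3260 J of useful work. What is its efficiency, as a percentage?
η = W_out/W_in = 3260/3998 = 81.54%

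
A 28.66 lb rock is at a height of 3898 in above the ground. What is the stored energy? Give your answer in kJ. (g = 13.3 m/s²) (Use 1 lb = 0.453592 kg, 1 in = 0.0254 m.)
Convert to SI: m = 12.9999 kg, h = 99.0092 m
PE = mgh = (12.9999)(13.3)(99.0092) = 17118.6 J = 17.12 kJ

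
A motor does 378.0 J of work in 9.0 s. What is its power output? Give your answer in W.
P = W/t = 378.0/9.0 = 42.0 W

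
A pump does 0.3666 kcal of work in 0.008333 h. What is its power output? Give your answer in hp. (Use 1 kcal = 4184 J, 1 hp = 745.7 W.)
Convert to SI: W = 1533.85 J, t = 29.9988 s
P = W/t = 1533.85/29.9988 = 51.1305 W = 0.06857 hp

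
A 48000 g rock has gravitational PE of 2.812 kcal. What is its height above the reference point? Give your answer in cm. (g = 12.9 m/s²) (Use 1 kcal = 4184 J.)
Convert to SI: m = 48.0 kg, PE = 11765.4 J
h = PE/(mg) = 11765.4/(48.0·12.9) = 19.001 m = 1900 cm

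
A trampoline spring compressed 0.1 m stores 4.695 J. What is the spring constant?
k = 2·PE/x² = 2·4.695/(0.1)² = 939.0 N/m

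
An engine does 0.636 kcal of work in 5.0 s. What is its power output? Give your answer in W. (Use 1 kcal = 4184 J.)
Convert to SI: W = 2661.02 J, t = 5.0 s
P = W/t = 2661.02/5.0 = 532.2 W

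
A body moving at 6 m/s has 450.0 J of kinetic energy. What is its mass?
m = 2·KE/v² = 2·450.0/(6)² = 25.0 kg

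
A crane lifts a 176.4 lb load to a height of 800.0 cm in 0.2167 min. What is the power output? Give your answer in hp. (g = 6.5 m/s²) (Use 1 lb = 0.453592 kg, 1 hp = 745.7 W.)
Convert to SI: m = 80.0136 kg, h = 8.0 m, t = 13.002 s
P = mgh/t = (80.0136)(6.5)(8.0)/13.002 = 320.005 W = 0.4291 hp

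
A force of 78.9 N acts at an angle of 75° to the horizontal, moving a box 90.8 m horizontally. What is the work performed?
W = F·d·cosθ = (78.9)(90.8)cos(75°) = 1854 J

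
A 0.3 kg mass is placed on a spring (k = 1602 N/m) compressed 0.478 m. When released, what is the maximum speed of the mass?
½kx² = ½mv² ⇒ v = x√(k/m) = (0.478)√(1602/0.3) = 34.93 m/s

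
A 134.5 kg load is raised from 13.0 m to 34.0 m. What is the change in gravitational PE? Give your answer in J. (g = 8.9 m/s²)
ΔPE = mgΔh = (134.5)(8.9)(21.0) = 25140 J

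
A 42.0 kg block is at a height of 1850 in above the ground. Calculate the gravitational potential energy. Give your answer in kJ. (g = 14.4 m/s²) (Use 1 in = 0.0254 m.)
Convert to SI: m = 42.0 kg, h = 46.99 m
PE = mgh = (42.0)(14.4)(46.99) = 28419.6 J = 28.42 kJ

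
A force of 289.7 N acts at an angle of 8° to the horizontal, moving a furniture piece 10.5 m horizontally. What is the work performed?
W = F·d·cosθ = (289.7)(10.5)cos(8°) = 3012 J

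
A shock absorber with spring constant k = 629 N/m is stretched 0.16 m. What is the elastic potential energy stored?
PE = ½kx² = ½(629)(0.16)² = 8.051 J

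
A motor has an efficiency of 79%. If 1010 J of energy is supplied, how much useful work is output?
W_out = η·W_in = 0.79·1010 = 797.9 J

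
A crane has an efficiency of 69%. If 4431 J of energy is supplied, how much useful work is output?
W_out = η·W_in = 0.69·4431 = 3057.39 J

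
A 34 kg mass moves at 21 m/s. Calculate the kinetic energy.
KE = ½mv² = ½(34)(21)² = 7497.0 J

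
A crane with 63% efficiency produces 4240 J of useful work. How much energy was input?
W_in = W_out/η = 4240/0.63 = 6730 J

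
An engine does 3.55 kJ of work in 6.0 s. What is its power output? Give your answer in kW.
Convert to SI: W = 3550.0 J, t = 6.0 s
P = W/t = 3550.0/6.0 = 591.667 W = 0.5917 kW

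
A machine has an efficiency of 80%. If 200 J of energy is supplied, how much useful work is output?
W_out = η·W_in = 0.8·200 = 160.0 J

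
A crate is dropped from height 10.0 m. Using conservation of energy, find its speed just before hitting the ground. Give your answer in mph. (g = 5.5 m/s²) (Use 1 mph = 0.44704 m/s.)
mgh = ½mv² ⇒ v = √(2gh) = √(2·5.5·10.0) = 10.4881 m/s = 23.46 mph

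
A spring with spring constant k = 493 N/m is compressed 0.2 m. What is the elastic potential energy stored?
PE = ½kx² = ½(493)(0.2)² = 9.86 J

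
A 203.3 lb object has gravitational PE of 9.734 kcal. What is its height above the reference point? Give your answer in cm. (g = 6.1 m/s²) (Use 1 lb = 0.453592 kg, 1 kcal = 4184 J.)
Convert to SI: m = 92.2153 kg, PE = 40727.1 J
h = PE/(mg) = 40727.1/(92.2153·6.1) = 72.402 m = 7240 cm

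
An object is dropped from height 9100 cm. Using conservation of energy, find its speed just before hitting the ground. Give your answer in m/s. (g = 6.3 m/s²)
Convert to SI: h = 91.0 m
mgh = ½mv² ⇒ v = √(2gh) = √(2·6.3·91.0) = 33.86 m/s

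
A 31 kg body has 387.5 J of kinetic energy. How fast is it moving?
v = √(2·KE/m) = √(2·387.5/31) = 5.0 m/s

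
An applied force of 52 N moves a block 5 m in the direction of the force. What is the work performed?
W = F·d = (52)(5) = 260.0 J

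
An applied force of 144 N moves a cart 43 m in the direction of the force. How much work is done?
W = F·d = (144)(43) = 6192 J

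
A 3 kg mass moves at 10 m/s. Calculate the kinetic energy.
KE = ½mv² = ½(3)(10)² = 150.0 J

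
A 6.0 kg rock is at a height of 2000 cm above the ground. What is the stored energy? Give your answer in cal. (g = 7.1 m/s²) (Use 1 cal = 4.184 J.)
Convert to SI: m = 6.0 kg, h = 20.0 m
PE = mgh = (6.0)(7.1)(20.0) = 852.0 J = 203.6 cal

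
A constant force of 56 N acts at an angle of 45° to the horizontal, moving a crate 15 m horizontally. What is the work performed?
W = F·d·cosθ = (56)(15)cos(45°) = 594.0 J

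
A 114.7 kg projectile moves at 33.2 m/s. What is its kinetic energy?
KE = ½mv² = ½(114.7)(33.2)² = 63210 J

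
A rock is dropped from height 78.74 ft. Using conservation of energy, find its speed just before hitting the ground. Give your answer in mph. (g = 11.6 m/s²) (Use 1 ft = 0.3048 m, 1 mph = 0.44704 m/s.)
Convert to SI: h = 24.0 m
mgh = ½mv² ⇒ v = √(2gh) = √(2·11.6·24.0) = 23.5966 m/s = 52.78 mph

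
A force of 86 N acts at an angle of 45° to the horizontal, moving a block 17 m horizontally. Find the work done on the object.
W = F·d·cosθ = (86)(17)cos(45°) = 1034 J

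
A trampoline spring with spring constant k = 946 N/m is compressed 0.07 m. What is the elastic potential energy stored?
PE = ½kx² = ½(946)(0.07)² = 2.318 J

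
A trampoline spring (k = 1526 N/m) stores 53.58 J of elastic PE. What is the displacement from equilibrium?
x = √(2·PE/k) = √(2·53.58/1526) = 0.265 m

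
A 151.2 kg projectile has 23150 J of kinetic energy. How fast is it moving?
v = √(2·KE/m) = √(2·23150/151.2) = 17.5 m/s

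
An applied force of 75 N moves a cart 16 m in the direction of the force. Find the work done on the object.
W = F·d = (75)(16) = 1200 J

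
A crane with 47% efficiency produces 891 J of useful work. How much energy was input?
W_in = W_out/η = 891/0.47 = 1896 J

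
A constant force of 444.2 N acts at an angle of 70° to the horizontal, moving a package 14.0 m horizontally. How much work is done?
W = F·d·cosθ = (444.2)(14.0)cos(70°) = 2127 J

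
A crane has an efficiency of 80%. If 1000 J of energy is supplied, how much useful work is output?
W_out = η·W_in = 0.8·1000 = 800.0 J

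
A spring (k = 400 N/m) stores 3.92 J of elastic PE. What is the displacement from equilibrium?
x = √(2·PE/k) = √(2·3.92/400) = 0.14 m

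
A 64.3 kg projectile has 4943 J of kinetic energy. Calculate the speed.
v = √(2·KE/m) = √(2·4943/64.3) = 12.4 m/s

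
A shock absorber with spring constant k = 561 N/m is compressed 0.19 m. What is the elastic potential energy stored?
PE = ½kx² = ½(561)(0.19)² = 10.13 J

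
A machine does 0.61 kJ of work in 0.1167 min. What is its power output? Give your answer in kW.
Convert to SI: W = 610.0 J, t = 7.002 s
P = W/t = 610.0/7.002 = 87.118 W = 0.08712 kW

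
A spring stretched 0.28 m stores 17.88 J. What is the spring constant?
k = 2·PE/x² = 2·17.88/(0.28)² = 456.1 N/m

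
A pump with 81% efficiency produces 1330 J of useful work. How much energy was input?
W_in = W_out/η = 1330/0.81 = 1642 J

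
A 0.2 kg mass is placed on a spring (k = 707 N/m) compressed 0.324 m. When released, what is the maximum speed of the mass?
½kx² = ½mv² ⇒ v = x√(k/m) = (0.324)√(707/0.2) = 19.26 m/s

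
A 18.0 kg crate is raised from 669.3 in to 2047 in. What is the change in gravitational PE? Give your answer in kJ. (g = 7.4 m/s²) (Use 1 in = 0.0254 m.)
Convert to SI: m = 18.0 kg, Δh = 34.9936 m
ΔPE = mgΔh = (18.0)(7.4)(34.9936) = 4661.14 J = 4.661 kJ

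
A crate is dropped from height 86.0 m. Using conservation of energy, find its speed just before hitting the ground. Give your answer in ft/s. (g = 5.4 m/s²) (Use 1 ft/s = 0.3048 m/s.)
mgh = ½mv² ⇒ v = √(2gh) = √(2·5.4·86.0) = 30.4762 m/s = 99.99 ft/s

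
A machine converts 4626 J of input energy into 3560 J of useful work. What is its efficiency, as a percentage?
η = W_out/W_in = 3560/4626 = 76.96%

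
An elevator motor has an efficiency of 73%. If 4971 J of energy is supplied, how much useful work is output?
W_out = η·W_in = 0.73·4971 = 3628.83 J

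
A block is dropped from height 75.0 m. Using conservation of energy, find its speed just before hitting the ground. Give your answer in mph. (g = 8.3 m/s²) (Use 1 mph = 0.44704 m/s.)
mgh = ½mv² ⇒ v = √(2gh) = √(2·8.3·75.0) = 35.2846 m/s = 78.93 mph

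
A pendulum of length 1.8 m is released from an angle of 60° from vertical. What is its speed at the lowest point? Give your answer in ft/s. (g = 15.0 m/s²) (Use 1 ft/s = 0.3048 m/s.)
h = L(1 − cosθ) = 1.8(1 − cos60°) = 0.9 m
v = √(2gh) = √(2·15.0·0.9) = 5.19615 m/s = 17.05 ft/s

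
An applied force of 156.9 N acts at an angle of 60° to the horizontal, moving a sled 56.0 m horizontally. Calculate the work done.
W = F·d·cosθ = (156.9)(56.0)cos(60°) = 4393 J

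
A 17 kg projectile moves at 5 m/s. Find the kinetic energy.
KE = ½mv² = ½(17)(5)² = 212.5 J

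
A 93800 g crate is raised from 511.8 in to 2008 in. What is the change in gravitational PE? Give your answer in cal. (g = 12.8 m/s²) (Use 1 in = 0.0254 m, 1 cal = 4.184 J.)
Convert to SI: m = 93.8 kg, Δh = 38.0035 m
ΔPE = mgΔh = (93.8)(12.8)(38.0035) = 45628.5 J = 10910 cal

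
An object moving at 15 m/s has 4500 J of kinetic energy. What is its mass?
m = 2·KE/v² = 2·4500/(15)² = 40.0 kg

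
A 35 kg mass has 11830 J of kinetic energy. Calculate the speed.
v = √(2·KE/m) = √(2·11830/35) = 26.0 m/s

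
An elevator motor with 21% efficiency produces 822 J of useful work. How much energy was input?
W_in = W_out/η = 822/0.21 = 3914 J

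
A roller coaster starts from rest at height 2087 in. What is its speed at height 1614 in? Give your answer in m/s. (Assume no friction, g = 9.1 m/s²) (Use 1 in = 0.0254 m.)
Convert to SI: h₁−h₂ = 12.0142 m
mgh₁ = mgh₂ + ½mv² ⇒ v = √(2g(h₁−h₂)) = √(2·9.1·12.0142) = 14.79 m/s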